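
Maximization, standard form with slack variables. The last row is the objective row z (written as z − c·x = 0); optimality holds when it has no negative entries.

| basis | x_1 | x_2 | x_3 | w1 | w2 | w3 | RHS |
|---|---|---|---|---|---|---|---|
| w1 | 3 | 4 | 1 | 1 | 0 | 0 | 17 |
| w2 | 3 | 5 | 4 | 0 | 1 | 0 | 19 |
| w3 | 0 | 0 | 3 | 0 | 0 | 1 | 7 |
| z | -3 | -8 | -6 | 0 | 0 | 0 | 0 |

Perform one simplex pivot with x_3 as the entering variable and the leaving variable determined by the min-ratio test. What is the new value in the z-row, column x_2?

Ratio test on column x_3 — row 1: 17/1 = 17; row 2: 19/4 = 19/4; row 3: 7/3 = 7/3. Minimum is 7/3 at row 3 (w3 leaves); pivot element 3.
Divide row 3 by 3; eliminate column x_3 from the other rows.
z-row update in column x_2: -8 − (-6)·0 = -8.

-8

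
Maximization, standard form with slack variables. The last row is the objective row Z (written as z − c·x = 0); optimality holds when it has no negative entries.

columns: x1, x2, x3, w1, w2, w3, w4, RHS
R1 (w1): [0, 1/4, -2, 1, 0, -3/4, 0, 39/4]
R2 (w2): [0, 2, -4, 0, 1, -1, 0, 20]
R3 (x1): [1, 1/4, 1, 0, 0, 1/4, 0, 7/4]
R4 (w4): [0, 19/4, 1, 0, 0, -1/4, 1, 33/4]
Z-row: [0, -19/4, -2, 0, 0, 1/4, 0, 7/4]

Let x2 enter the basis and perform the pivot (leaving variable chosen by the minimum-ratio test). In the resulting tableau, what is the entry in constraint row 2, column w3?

-17/19

Ratio test on column x2 — row 1: (39/4)/(1/4) = 39; row 2: 20/2 = 10; row 3: (7/4)/(1/4) = 7; row 4: (33/4)/(19/4) = 33/19. Minimum is 33/19 at row 4 (w4 leaves); pivot element 19/4.
Divide row 4 by 19/4; eliminate column x2 from the other rows.
Row 2 update in column w3: -1 − 2·(-1/19) = -17/19.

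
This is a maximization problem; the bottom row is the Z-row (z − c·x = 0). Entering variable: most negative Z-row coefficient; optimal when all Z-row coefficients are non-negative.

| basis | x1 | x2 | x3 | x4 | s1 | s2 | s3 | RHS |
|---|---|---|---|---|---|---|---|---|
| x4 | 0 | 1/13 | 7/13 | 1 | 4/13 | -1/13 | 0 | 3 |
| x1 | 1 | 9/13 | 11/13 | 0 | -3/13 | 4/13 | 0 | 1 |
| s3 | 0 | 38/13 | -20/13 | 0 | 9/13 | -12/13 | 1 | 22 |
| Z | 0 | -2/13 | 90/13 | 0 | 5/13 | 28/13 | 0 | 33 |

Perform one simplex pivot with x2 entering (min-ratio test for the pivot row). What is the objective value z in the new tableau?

299/9

Ratio test on column x2 — row 1: 3/(1/13) = 39; row 2: 1/(9/13) = 13/9; row 3: 22/(38/13) = 143/19. Minimum is 13/9 at row 2 (x1 leaves); pivot element 9/13.
Pivot on row 2; the Z-row RHS becomes 33 − (-2/13)·(13/9) = 299/9.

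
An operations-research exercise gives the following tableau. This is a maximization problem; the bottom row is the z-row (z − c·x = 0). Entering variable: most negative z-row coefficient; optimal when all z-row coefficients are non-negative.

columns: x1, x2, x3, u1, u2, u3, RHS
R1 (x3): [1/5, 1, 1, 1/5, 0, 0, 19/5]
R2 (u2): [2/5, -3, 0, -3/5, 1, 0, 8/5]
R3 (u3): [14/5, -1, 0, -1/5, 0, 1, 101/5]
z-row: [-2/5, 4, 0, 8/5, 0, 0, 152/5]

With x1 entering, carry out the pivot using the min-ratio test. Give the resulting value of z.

32

Ratio test on column x1 — row 1: (19/5)/(1/5) = 19; row 2: (8/5)/(2/5) = 4; row 3: (101/5)/(14/5) = 101/14. Minimum is 4 at row 2 (u2 leaves); pivot element 2/5.
Pivot on row 2; the z-row RHS becomes 152/5 − (-2/5)·4 = 32.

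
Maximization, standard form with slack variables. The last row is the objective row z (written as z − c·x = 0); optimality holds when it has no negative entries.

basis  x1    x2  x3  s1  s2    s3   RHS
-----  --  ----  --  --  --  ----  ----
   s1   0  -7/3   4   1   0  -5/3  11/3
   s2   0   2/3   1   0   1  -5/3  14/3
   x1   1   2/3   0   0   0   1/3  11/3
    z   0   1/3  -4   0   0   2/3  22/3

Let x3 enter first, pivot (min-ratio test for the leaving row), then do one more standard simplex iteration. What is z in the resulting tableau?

Ratio test on column x3 — row 1: (11/3)/4 = 11/12; row 2: (14/3)/1 = 14/3; row 3: entry 0 ≤ 0. Minimum is 11/12 at row 1 (s1 leaves); pivot element 4.
Pivot on row 1; the z-row RHS becomes 22/3 − (-4)·(11/12) = 11.
Next entering variable (most negative z-row entry -2): x2.
Ratio test on column x2 — row 1: entry -7/12 ≤ 0; row 2: (15/4)/(5/4) = 3; row 3: (11/3)/(2/3) = 11/2. Minimum is 3 at row 2 (s2 leaves); pivot element 5/4.
After the second pivot the z-row RHS is 11 − (-2)·3 = 17.

17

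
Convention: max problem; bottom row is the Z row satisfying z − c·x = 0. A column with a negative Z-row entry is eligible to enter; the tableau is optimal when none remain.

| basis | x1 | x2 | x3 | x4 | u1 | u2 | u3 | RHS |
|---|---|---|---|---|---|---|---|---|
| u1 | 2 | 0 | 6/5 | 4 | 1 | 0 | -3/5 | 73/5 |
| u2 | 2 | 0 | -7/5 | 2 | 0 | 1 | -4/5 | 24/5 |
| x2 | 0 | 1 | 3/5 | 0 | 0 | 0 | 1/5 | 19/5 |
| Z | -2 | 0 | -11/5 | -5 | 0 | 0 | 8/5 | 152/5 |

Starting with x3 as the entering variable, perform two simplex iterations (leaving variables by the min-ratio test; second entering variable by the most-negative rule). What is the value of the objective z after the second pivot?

Ratio test on column x3 — row 1: (73/5)/(6/5) = 73/6; row 2: entry -7/5 ≤ 0; row 3: (19/5)/(3/5) = 19/3. Minimum is 19/3 at row 3 (x2 leaves); pivot element 3/5.
Pivot on row 3; the Z-row RHS becomes 152/5 − (-11/5)·(19/3) = 133/3.
Next entering variable (most negative Z-row entry -5): x4.
Ratio test on column x4 — row 1: 7/4 = 7/4; row 2: (41/3)/2 = 41/6; row 3: entry 0 ≤ 0. Minimum is 7/4 at row 1 (u1 leaves); pivot element 4.
After the second pivot the Z-row RHS is 133/3 − (-5)·(7/4) = 637/12.

637/12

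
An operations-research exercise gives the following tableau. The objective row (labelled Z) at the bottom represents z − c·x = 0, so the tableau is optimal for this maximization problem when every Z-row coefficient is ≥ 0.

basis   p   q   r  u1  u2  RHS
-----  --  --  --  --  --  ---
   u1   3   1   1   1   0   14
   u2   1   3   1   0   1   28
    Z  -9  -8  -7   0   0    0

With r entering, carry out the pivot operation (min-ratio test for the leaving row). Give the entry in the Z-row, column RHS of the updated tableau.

98

Ratio test on column r — row 1: 14/1 = 14; row 2: 28/1 = 28. Minimum is 14 at row 1 (u1 leaves); pivot element 1.
Divide row 1 by 1; eliminate column r from the other rows.
Z-row update in column RHS: 0 − (-7)·14 = 98.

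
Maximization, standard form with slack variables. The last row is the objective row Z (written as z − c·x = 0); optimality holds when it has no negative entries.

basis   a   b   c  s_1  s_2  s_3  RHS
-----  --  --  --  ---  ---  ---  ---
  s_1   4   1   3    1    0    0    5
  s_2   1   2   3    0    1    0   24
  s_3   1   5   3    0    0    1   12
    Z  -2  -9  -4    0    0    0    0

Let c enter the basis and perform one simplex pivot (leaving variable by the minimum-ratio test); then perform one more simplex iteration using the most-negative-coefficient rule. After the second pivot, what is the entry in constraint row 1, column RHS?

Ratio test on column c — row 1: 5/3 = 5/3; row 2: 24/3 = 8; row 3: 12/3 = 4. Minimum is 5/3 at row 1 (s_1 leaves); pivot element 3.
Divide row 1 by 3; eliminate column c from the other rows.
Second iteration: most negative Z-row entry is -23/3 in column b, so b enters.
Ratio test on column b — row 1: (5/3)/(1/3) = 5; row 2: 19/1 = 19; row 3: 7/4 = 7/4. Minimum is 7/4 at row 3 (s_3 leaves); pivot element 4.
Divide row 3 by 4; eliminate column b from the other rows.
After both pivots, the entry at constraint row 1, column RHS is 13/12.

13/12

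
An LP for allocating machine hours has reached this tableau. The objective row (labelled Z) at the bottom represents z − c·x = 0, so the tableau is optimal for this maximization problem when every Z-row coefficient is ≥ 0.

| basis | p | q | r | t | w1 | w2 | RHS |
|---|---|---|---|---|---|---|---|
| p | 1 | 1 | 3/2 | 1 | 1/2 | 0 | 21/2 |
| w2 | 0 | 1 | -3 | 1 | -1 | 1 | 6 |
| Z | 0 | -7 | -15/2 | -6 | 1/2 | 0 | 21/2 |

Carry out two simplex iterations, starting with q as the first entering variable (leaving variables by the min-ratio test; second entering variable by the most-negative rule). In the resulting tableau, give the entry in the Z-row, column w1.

Ratio test on column q — row 1: (21/2)/1 = 21/2; row 2: 6/1 = 6. Minimum is 6 at row 2 (w2 leaves); pivot element 1.
Divide row 2 by 1; eliminate column q from the other rows.
Second iteration: most negative Z-row entry is -57/2 in column r, so r enters.
Ratio test on column r — row 1: (9/2)/(9/2) = 1; row 2: entry -3 ≤ 0. Minimum is 1 at row 1 (p leaves); pivot element 9/2.
Divide row 1 by 9/2; eliminate column r from the other rows.
After both pivots, the entry at the Z-row, column w1 is 3.

3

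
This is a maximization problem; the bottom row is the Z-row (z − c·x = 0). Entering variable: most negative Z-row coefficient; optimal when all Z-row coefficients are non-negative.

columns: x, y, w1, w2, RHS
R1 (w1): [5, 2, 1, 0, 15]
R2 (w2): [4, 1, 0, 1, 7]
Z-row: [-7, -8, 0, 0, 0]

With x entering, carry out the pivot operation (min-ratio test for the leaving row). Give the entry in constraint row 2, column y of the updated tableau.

1/4

Ratio test on column x — row 1: 15/5 = 3; row 2: 7/4 = 7/4. Minimum is 7/4 at row 2 (w2 leaves); pivot element 4.
Divide row 2 by 4; eliminate column x from the other rows.
In the new row 2, the y entry is the old entry divided by the pivot: 1/4 = 1/4.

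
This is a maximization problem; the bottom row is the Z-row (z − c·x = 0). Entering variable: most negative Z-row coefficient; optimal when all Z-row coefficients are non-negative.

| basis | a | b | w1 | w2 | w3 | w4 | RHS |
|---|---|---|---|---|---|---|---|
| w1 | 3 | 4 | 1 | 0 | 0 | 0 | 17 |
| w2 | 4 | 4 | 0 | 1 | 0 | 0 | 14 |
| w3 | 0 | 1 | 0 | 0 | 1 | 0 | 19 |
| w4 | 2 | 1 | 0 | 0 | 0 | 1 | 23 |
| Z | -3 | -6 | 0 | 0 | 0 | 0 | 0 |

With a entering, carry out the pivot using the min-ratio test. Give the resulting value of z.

Ratio test on column a — row 1: 17/3 = 17/3; row 2: 14/4 = 7/2; row 3: entry 0 ≤ 0; row 4: 23/2 = 23/2. Minimum is 7/2 at row 2 (w2 leaves); pivot element 4.
Pivot on row 2; the Z-row RHS becomes 0 − (-3)·(7/2) = 21/2.

21/2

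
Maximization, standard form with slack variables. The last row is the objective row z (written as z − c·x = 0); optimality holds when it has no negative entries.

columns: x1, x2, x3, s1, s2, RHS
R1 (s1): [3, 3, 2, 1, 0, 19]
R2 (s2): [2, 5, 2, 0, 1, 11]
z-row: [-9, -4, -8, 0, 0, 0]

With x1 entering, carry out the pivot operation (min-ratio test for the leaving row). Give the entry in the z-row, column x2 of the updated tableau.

37/2

Ratio test on column x1 — row 1: 19/3 = 19/3; row 2: 11/2 = 11/2. Minimum is 11/2 at row 2 (s2 leaves); pivot element 2.
Divide row 2 by 2; eliminate column x1 from the other rows.
z-row update in column x2: -4 − (-9)·(5/2) = 37/2.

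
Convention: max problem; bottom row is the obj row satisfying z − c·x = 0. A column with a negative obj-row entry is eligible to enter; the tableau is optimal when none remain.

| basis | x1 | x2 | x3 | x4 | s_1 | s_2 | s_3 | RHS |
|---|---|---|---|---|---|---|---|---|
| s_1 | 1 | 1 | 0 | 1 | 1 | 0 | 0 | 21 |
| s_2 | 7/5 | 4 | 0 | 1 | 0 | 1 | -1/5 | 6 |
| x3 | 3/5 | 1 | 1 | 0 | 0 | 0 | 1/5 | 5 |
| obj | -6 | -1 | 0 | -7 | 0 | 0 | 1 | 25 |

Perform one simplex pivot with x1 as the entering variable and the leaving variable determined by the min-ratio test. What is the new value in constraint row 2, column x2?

Ratio test on column x1 — row 1: 21/1 = 21; row 2: 6/(7/5) = 30/7; row 3: 5/(3/5) = 25/3. Minimum is 30/7 at row 2 (s_2 leaves); pivot element 7/5.
Divide row 2 by 7/5; eliminate column x1 from the other rows.
In the new row 2, the x2 entry is the old entry divided by the pivot: 4/(7/5) = 20/7.

20/7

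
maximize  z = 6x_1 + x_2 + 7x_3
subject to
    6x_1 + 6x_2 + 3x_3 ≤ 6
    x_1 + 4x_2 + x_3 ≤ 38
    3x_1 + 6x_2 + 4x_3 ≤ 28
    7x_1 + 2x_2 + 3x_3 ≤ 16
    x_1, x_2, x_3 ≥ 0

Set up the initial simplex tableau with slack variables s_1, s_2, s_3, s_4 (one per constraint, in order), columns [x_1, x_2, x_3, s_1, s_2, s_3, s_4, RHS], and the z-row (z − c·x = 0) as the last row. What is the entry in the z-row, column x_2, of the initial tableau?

The z-row carries the negated objective coefficients: the x_2 entry is -1.

-1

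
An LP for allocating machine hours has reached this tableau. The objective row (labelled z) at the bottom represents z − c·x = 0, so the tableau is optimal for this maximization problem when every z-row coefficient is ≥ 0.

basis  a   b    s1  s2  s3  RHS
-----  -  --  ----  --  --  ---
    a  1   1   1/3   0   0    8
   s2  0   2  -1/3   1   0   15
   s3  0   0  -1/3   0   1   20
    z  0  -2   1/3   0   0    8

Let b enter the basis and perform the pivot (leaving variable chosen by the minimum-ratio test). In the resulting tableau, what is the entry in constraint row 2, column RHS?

Ratio test on column b — row 1: 8/1 = 8; row 2: 15/2 = 15/2; row 3: entry 0 ≤ 0. Minimum is 15/2 at row 2 (s2 leaves); pivot element 2.
Divide row 2 by 2; eliminate column b from the other rows.
In the new row 2, the RHS entry is the old entry divided by the pivot: 15/2 = 15/2.

15/2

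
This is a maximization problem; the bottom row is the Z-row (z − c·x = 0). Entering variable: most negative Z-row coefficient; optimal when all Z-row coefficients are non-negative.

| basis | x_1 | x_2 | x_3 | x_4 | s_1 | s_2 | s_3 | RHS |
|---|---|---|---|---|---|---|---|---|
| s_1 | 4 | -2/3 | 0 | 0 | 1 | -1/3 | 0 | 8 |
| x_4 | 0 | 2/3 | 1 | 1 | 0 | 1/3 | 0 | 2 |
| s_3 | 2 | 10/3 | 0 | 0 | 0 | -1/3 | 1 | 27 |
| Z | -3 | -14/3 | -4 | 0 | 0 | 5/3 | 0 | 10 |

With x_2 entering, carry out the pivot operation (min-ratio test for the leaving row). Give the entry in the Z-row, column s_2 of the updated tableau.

4

Ratio test on column x_2 — row 1: entry -2/3 ≤ 0; row 2: 2/(2/3) = 3; row 3: 27/(10/3) = 81/10. Minimum is 3 at row 2 (x_4 leaves); pivot element 2/3.
Divide row 2 by 2/3; eliminate column x_2 from the other rows.
Z-row update in column s_2: 5/3 − (-14/3)·(1/2) = 4.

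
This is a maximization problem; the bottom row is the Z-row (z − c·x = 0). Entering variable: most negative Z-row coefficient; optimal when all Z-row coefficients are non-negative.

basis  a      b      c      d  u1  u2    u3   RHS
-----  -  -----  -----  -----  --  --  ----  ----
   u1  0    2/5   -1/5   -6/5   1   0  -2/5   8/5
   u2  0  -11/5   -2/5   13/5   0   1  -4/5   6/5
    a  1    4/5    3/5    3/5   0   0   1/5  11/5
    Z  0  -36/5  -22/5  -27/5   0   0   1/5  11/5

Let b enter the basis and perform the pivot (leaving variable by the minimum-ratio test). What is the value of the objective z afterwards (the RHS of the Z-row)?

Ratio test on column b — row 1: (8/5)/(2/5) = 4; row 2: entry -11/5 ≤ 0; row 3: (11/5)/(4/5) = 11/4. Minimum is 11/4 at row 3 (a leaves); pivot element 4/5.
Pivot on row 3; the Z-row RHS becomes 11/5 − (-36/5)·(11/4) = 22.

22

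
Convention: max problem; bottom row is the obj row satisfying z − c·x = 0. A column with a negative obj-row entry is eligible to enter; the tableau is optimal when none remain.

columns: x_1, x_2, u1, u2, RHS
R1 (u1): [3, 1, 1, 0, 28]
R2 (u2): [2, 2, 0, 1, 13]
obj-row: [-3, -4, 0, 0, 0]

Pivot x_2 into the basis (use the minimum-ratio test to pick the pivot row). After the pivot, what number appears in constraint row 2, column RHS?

13/2

Ratio test on column x_2 — row 1: 28/1 = 28; row 2: 13/2 = 13/2. Minimum is 13/2 at row 2 (u2 leaves); pivot element 2.
Divide row 2 by 2; eliminate column x_2 from the other rows.
In the new row 2, the RHS entry is the old entry divided by the pivot: 13/2 = 13/2.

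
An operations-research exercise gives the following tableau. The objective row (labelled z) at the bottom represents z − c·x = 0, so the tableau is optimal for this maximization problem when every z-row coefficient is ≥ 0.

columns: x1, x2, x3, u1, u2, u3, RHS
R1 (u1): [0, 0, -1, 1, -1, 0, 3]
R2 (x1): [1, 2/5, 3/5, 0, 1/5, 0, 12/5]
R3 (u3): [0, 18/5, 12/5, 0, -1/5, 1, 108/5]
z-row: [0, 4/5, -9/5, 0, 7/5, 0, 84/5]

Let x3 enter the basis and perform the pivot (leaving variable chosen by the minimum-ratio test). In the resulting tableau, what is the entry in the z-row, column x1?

3

Ratio test on column x3 — row 1: entry -1 ≤ 0; row 2: (12/5)/(3/5) = 4; row 3: (108/5)/(12/5) = 9. Minimum is 4 at row 2 (x1 leaves); pivot element 3/5.
Divide row 2 by 3/5; eliminate column x3 from the other rows.
z-row update in column x1: 0 − (-9/5)·(5/3) = 3.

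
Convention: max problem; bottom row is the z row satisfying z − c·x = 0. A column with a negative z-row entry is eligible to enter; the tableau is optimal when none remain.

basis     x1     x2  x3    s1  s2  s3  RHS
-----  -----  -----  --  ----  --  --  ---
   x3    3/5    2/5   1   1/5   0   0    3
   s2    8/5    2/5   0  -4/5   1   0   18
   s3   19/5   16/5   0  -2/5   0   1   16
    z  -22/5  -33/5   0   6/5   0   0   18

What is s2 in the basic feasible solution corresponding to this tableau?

s2 is basic (row 2); its value is the RHS of that row, 18.

18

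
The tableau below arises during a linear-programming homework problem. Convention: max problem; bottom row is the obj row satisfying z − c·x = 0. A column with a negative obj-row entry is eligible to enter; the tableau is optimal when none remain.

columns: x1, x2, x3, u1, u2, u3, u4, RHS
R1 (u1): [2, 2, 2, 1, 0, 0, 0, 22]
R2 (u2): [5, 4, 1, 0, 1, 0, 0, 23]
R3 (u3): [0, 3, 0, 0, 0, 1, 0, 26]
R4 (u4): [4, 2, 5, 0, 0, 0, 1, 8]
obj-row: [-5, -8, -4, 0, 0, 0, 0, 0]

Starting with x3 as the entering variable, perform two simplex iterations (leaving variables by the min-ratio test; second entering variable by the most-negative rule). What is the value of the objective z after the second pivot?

Ratio test on column x3 — row 1: 22/2 = 11; row 2: 23/1 = 23; row 3: entry 0 ≤ 0; row 4: 8/5 = 8/5. Minimum is 8/5 at row 4 (u4 leaves); pivot element 5.
Pivot on row 4; the obj-row RHS becomes 0 − (-4)·(8/5) = 32/5.
Next entering variable (most negative obj-row entry -32/5): x2.
Ratio test on column x2 — row 1: (94/5)/(6/5) = 47/3; row 2: (107/5)/(18/5) = 107/18; row 3: 26/3 = 26/3; row 4: (8/5)/(2/5) = 4. Minimum is 4 at row 4 (x3 leaves); pivot element 2/5.
After the second pivot the obj-row RHS is 32/5 − (-32/5)·4 = 32.

32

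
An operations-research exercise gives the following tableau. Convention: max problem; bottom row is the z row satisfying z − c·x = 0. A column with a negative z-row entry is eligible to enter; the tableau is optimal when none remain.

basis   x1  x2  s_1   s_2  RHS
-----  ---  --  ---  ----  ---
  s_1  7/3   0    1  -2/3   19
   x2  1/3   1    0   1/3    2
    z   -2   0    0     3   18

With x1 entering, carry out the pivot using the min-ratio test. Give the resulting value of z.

Ratio test on column x1 — row 1: 19/(7/3) = 57/7; row 2: 2/(1/3) = 6. Minimum is 6 at row 2 (x2 leaves); pivot element 1/3.
Pivot on row 2; the z-row RHS becomes 18 − (-2)·6 = 30.

30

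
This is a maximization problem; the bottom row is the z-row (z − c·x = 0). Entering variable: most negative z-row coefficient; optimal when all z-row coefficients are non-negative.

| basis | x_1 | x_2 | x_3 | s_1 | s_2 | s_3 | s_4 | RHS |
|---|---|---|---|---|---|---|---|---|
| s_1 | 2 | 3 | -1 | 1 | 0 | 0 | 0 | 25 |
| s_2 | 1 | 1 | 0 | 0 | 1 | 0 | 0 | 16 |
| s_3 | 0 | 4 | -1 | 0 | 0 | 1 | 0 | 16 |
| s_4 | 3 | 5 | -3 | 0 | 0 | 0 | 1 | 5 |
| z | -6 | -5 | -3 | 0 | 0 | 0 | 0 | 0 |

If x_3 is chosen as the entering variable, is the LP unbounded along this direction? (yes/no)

yes

Every constraint-row entry in column x_3 is ≤ 0, so increasing x_3 is unbounded.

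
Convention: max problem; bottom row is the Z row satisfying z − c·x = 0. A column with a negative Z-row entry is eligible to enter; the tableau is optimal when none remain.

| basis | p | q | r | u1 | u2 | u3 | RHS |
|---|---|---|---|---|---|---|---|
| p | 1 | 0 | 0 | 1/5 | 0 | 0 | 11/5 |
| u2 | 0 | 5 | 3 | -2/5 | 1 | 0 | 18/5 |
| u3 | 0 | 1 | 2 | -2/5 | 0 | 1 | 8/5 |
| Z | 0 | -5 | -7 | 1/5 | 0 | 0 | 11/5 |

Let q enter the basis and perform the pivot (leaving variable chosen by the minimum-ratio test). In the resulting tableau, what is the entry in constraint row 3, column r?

7/5

Ratio test on column q — row 1: entry 0 ≤ 0; row 2: (18/5)/5 = 18/25; row 3: (8/5)/1 = 8/5. Minimum is 18/25 at row 2 (u2 leaves); pivot element 5.
Divide row 2 by 5; eliminate column q from the other rows.
Row 3 update in column r: 2 − 1·(3/5) = 7/5.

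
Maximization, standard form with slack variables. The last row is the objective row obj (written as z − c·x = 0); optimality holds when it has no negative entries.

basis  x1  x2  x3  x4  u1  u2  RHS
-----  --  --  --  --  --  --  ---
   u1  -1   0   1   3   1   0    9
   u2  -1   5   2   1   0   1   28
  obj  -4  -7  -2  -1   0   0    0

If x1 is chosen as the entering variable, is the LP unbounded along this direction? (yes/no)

Every constraint-row entry in column x1 is ≤ 0, so increasing x1 is unbounded.

yes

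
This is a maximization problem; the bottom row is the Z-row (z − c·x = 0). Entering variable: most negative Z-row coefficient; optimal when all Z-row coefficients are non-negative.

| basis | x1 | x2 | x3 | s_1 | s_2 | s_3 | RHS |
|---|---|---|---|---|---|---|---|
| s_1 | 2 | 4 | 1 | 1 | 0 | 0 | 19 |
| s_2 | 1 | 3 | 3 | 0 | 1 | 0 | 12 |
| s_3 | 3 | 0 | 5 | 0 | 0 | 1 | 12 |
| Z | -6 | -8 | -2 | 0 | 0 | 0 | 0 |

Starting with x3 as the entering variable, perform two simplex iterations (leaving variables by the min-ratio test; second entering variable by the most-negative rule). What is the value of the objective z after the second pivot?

88/5

Ratio test on column x3 — row 1: 19/1 = 19; row 2: 12/3 = 4; row 3: 12/5 = 12/5. Minimum is 12/5 at row 3 (s_3 leaves); pivot element 5.
Pivot on row 3; the Z-row RHS becomes 0 − (-2)·(12/5) = 24/5.
Next entering variable (most negative Z-row entry -8): x2.
Ratio test on column x2 — row 1: (83/5)/4 = 83/20; row 2: (24/5)/3 = 8/5; row 3: entry 0 ≤ 0. Minimum is 8/5 at row 2 (s_2 leaves); pivot element 3.
After the second pivot the Z-row RHS is 24/5 − (-8)·(8/5) = 88/5.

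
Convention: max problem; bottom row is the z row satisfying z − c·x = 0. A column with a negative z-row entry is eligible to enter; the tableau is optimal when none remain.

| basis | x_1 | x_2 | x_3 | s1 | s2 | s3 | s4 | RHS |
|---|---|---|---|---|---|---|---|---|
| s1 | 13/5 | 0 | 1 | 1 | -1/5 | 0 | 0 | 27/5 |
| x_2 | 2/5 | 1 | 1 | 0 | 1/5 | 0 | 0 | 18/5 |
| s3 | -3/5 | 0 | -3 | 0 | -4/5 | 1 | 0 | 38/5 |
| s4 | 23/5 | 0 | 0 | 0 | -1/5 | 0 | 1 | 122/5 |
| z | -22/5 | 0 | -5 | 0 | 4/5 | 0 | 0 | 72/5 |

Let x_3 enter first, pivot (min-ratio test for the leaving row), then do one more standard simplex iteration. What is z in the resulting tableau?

Ratio test on column x_3 — row 1: (27/5)/1 = 27/5; row 2: (18/5)/1 = 18/5; row 3: entry -3 ≤ 0; row 4: entry 0 ≤ 0. Minimum is 18/5 at row 2 (x_2 leaves); pivot element 1.
Pivot on row 2; the z-row RHS becomes 72/5 − (-5)·(18/5) = 162/5.
Next entering variable (most negative z-row entry -12/5): x_1.
Ratio test on column x_1 — row 1: (9/5)/(11/5) = 9/11; row 2: (18/5)/(2/5) = 9; row 3: (92/5)/(3/5) = 92/3; row 4: (122/5)/(23/5) = 122/23. Minimum is 9/11 at row 1 (s1 leaves); pivot element 11/5.
After the second pivot the z-row RHS is 162/5 − (-12/5)·(9/11) = 378/11.

378/11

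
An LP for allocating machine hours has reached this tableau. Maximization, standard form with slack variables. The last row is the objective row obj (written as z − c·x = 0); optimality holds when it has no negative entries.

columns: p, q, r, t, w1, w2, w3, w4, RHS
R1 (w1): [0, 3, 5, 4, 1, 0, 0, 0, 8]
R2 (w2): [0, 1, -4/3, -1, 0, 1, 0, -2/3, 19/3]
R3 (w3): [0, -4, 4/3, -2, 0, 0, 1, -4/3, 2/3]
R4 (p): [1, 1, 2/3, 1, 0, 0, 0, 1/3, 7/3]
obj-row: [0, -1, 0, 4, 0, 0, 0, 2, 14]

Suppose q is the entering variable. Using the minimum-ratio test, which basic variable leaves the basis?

p

Column q entries and ratios — w1: 8/3 = 8/3; w2: (19/3)/1 = 19/3; w3: -4 ≤ 0, skip; p: (7/3)/1 = 7/3.
Smallest ratio is 7/3 in the row of p, so p leaves.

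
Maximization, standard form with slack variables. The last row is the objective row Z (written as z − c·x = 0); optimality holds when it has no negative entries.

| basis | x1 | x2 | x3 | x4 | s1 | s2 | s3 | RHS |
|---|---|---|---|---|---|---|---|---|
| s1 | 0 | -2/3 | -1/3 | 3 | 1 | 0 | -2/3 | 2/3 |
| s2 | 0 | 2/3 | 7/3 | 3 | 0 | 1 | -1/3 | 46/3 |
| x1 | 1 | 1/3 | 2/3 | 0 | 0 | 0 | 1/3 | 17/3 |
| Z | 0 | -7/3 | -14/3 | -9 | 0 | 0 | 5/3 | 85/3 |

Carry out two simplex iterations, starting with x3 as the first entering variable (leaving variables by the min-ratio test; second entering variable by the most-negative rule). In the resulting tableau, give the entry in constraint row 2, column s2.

3/8

Ratio test on column x3 — row 1: entry -1/3 ≤ 0; row 2: (46/3)/(7/3) = 46/7; row 3: (17/3)/(2/3) = 17/2. Minimum is 46/7 at row 2 (s2 leaves); pivot element 7/3.
Divide row 2 by 7/3; eliminate column x3 from the other rows.
Second iteration: most negative Z-row entry is -3 in column x4, so x4 enters.
Ratio test on column x4 — row 1: (20/7)/(24/7) = 5/6; row 2: (46/7)/(9/7) = 46/9; row 3: entry -6/7 ≤ 0. Minimum is 5/6 at row 1 (s1 leaves); pivot element 24/7.
Divide row 1 by 24/7; eliminate column x4 from the other rows.
After both pivots, the entry at constraint row 2, column s2 is 3/8.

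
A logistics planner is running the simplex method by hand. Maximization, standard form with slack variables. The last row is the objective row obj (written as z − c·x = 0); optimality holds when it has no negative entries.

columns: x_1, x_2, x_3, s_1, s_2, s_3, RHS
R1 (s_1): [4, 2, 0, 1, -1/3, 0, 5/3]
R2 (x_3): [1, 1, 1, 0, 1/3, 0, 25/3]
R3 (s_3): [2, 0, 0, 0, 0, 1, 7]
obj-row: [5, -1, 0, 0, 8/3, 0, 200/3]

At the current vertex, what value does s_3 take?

7

s_3 is basic (row 3); its value is the RHS of that row, 7.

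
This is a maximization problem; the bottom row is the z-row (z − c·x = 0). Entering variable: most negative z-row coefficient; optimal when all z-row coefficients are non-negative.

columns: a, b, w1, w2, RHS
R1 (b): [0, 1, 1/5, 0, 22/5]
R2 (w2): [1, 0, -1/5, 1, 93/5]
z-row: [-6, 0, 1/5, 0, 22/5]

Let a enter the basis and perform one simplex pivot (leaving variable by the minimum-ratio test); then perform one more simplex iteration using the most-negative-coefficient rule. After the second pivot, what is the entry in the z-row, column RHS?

Ratio test on column a — row 1: entry 0 ≤ 0; row 2: (93/5)/1 = 93/5. Minimum is 93/5 at row 2 (w2 leaves); pivot element 1.
Divide row 2 by 1; eliminate column a from the other rows.
Second iteration: most negative z-row entry is -1 in column w1, so w1 enters.
Ratio test on column w1 — row 1: (22/5)/(1/5) = 22; row 2: entry -1/5 ≤ 0. Minimum is 22 at row 1 (b leaves); pivot element 1/5.
Divide row 1 by 1/5; eliminate column w1 from the other rows.
After both pivots, the entry at the z-row, column RHS is 138.

138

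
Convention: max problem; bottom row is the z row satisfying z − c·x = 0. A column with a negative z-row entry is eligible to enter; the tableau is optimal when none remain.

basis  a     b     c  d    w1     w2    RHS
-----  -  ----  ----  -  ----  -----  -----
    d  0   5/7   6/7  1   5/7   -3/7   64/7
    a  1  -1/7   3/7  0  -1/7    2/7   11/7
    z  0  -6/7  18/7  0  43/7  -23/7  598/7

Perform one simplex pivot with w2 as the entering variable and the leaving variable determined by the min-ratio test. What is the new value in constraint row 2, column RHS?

Ratio test on column w2 — row 1: entry -3/7 ≤ 0; row 2: (11/7)/(2/7) = 11/2. Minimum is 11/2 at row 2 (a leaves); pivot element 2/7.
Divide row 2 by 2/7; eliminate column w2 from the other rows.
In the new row 2, the RHS entry is the old entry divided by the pivot: (11/7)/(2/7) = 11/2.

11/2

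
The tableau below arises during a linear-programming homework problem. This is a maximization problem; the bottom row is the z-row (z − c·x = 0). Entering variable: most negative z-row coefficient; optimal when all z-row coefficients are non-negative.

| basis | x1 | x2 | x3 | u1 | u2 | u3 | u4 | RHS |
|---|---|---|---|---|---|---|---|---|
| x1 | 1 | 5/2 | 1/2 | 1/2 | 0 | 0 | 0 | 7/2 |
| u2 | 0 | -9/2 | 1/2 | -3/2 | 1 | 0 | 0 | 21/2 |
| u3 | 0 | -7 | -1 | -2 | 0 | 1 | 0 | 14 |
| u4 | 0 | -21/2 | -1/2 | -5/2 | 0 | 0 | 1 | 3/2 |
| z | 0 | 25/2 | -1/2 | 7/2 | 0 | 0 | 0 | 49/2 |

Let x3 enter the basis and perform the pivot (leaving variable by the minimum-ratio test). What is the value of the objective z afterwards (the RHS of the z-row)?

28

Ratio test on column x3 — row 1: (7/2)/(1/2) = 7; row 2: (21/2)/(1/2) = 21; row 3: entry -1 ≤ 0; row 4: entry -1/2 ≤ 0. Minimum is 7 at row 1 (x1 leaves); pivot element 1/2.
Pivot on row 1; the z-row RHS becomes 49/2 − (-1/2)·7 = 28.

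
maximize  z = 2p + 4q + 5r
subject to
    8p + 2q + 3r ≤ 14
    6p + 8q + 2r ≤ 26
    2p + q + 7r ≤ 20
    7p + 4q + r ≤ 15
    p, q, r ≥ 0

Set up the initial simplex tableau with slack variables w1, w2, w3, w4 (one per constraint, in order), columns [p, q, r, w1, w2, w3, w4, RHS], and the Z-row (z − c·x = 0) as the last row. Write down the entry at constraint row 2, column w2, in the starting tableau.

Slack w2 belongs to constraint 2; its column is the unit vector e_2, so the entry in row 2 is 1.

1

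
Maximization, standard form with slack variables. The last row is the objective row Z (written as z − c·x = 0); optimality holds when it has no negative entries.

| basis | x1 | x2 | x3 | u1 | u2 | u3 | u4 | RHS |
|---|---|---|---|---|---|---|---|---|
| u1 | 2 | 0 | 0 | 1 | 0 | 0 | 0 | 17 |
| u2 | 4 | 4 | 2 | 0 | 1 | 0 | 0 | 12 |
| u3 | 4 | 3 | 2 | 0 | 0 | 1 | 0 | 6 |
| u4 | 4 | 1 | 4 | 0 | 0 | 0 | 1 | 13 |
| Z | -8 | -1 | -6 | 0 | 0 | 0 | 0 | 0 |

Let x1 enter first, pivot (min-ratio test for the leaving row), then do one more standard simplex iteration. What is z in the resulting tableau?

18

Ratio test on column x1 — row 1: 17/2 = 17/2; row 2: 12/4 = 3; row 3: 6/4 = 3/2; row 4: 13/4 = 13/4. Minimum is 3/2 at row 3 (u3 leaves); pivot element 4.
Pivot on row 3; the Z-row RHS becomes 0 − (-8)·(3/2) = 12.
Next entering variable (most negative Z-row entry -2): x3.
Ratio test on column x3 — row 1: entry -1 ≤ 0; row 2: entry 0 ≤ 0; row 3: (3/2)/(1/2) = 3; row 4: 7/2 = 7/2. Minimum is 3 at row 3 (x1 leaves); pivot element 1/2.
After the second pivot the Z-row RHS is 12 − (-2)·3 = 18.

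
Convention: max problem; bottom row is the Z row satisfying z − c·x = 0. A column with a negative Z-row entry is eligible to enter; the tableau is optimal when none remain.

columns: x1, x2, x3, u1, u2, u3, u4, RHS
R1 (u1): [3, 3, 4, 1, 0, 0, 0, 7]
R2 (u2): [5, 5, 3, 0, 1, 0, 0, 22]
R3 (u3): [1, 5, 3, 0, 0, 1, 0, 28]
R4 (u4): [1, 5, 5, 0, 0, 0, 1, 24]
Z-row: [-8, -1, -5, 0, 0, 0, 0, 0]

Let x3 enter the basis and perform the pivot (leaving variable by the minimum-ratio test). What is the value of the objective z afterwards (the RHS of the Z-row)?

35/4

Ratio test on column x3 — row 1: 7/4 = 7/4; row 2: 22/3 = 22/3; row 3: 28/3 = 28/3; row 4: 24/5 = 24/5. Minimum is 7/4 at row 1 (u1 leaves); pivot element 4.
Pivot on row 1; the Z-row RHS becomes 0 − (-5)·(7/4) = 35/4.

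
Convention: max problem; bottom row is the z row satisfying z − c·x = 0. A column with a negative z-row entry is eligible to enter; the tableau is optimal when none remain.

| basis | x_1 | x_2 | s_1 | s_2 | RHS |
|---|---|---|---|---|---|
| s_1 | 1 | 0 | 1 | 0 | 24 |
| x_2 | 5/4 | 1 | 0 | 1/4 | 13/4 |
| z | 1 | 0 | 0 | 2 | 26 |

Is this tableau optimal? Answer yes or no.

Every z-row coefficient is ≥ 0, so the tableau is optimal.

yes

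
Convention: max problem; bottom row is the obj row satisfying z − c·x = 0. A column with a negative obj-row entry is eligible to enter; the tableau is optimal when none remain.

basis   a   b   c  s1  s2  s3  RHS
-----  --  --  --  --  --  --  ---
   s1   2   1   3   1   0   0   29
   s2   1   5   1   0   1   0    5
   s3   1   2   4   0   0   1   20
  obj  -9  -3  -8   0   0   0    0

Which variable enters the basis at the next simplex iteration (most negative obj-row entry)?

Negative obj-row entries: a: -9, b: -3, c: -8.
The most negative is -9 in column a, so a enters.

a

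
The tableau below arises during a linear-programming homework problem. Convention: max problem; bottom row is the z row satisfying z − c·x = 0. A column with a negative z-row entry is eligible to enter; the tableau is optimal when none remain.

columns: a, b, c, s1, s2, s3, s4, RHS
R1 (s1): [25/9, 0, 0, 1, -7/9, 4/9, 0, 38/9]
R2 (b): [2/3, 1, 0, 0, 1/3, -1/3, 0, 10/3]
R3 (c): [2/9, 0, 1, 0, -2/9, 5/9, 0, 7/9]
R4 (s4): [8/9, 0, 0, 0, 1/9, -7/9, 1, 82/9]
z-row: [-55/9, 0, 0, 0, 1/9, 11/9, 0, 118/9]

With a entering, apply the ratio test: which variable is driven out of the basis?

Column a entries and ratios — s1: (38/9)/(25/9) = 38/25; b: (10/3)/(2/3) = 5; c: (7/9)/(2/9) = 7/2; s4: (82/9)/(8/9) = 41/4.
Smallest ratio is 38/25 in the row of s1, so s1 leaves.

s1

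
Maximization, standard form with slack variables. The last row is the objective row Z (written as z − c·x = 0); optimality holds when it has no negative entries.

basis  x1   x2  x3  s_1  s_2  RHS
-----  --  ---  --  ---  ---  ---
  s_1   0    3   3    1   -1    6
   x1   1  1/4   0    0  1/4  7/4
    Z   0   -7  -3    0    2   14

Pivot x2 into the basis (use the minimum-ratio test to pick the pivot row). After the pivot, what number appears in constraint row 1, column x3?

Ratio test on column x2 — row 1: 6/3 = 2; row 2: (7/4)/(1/4) = 7. Minimum is 2 at row 1 (s_1 leaves); pivot element 3.
Divide row 1 by 3; eliminate column x2 from the other rows.
In the new row 1, the x3 entry is the old entry divided by the pivot: 3/3 = 1.

1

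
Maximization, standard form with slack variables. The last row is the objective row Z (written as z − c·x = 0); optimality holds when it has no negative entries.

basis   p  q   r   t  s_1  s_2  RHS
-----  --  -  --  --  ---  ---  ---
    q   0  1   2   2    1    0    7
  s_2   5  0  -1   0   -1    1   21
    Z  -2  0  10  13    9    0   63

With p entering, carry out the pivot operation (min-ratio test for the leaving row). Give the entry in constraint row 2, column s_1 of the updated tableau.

Ratio test on column p — row 1: entry 0 ≤ 0; row 2: 21/5 = 21/5. Minimum is 21/5 at row 2 (s_2 leaves); pivot element 5.
Divide row 2 by 5; eliminate column p from the other rows.
In the new row 2, the s_1 entry is the old entry divided by the pivot: (-1)/5 = -1/5.

-1/5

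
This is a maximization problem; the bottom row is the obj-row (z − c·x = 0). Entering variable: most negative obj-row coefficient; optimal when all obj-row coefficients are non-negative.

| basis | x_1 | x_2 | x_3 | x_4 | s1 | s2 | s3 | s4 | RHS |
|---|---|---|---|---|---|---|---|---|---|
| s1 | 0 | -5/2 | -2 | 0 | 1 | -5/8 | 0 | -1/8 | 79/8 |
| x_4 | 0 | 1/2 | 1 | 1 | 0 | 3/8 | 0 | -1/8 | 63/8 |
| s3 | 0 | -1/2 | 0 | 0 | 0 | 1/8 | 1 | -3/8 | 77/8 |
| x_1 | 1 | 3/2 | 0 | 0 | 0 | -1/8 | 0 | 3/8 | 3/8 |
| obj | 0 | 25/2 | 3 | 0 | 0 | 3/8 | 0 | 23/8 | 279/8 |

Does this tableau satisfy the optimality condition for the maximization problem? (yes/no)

Every obj-row coefficient is ≥ 0, so the tableau is optimal.

yes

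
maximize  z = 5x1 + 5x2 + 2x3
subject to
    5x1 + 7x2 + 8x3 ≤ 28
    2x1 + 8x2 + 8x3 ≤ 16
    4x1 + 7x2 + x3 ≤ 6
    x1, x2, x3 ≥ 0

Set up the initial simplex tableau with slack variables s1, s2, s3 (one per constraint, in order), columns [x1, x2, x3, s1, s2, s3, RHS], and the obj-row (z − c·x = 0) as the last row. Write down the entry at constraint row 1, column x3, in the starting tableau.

Constraint 1 has coefficient 8 on x3.

8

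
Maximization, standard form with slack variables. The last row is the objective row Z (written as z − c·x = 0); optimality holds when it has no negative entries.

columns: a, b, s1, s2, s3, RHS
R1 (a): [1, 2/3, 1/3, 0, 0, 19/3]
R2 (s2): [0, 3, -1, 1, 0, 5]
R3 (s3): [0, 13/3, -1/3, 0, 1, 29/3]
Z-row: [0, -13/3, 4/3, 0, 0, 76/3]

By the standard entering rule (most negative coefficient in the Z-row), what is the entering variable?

Negative Z-row entries: b: -13/3.
The most negative is -13/3 in column b, so b enters.

b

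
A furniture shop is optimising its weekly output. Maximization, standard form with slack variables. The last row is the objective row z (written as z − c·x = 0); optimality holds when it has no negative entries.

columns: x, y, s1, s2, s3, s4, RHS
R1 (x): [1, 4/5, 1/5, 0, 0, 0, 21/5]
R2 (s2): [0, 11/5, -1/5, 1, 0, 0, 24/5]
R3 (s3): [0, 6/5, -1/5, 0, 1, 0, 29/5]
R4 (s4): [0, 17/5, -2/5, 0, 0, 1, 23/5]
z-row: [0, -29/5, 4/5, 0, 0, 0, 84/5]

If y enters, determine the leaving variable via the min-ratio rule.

Column y entries and ratios — x: (21/5)/(4/5) = 21/4; s2: (24/5)/(11/5) = 24/11; s3: (29/5)/(6/5) = 29/6; s4: (23/5)/(17/5) = 23/17.
Smallest ratio is 23/17 in the row of s4, so s4 leaves.

s4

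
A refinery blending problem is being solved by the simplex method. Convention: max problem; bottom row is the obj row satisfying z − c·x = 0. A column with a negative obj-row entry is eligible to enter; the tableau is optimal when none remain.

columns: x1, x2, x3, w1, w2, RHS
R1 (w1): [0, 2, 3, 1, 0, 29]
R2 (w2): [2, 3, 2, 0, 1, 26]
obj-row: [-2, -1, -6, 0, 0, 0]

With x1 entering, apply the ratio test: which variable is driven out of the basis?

Column x1 entries and ratios — w1: 0 ≤ 0, skip; w2: 26/2 = 13.
Smallest ratio is 13 in the row of w2, so w2 leaves.

w2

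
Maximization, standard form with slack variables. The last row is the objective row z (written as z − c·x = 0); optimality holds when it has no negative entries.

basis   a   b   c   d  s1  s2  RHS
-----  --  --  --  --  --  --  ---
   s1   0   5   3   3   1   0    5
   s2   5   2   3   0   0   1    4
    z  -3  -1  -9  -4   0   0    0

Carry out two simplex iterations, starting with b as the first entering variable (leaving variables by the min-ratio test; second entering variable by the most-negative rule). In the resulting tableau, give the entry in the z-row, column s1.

Ratio test on column b — row 1: 5/5 = 1; row 2: 4/2 = 2. Minimum is 1 at row 1 (s1 leaves); pivot element 5.
Divide row 1 by 5; eliminate column b from the other rows.
Second iteration: most negative z-row entry is -42/5 in column c, so c enters.
Ratio test on column c — row 1: 1/(3/5) = 5/3; row 2: 2/(9/5) = 10/9. Minimum is 10/9 at row 2 (s2 leaves); pivot element 9/5.
Divide row 2 by 9/5; eliminate column c from the other rows.
After both pivots, the entry at the z-row, column s1 is -5/3.

-5/3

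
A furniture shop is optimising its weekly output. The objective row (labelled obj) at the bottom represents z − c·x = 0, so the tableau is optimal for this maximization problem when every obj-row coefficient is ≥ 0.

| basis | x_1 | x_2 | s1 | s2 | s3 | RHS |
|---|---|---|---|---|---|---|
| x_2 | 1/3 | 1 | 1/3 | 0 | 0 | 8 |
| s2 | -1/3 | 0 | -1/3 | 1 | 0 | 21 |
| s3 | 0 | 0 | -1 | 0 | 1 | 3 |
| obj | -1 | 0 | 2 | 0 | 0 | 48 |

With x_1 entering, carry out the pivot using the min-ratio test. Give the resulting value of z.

72

Ratio test on column x_1 — row 1: 8/(1/3) = 24; row 2: entry -1/3 ≤ 0; row 3: entry 0 ≤ 0. Minimum is 24 at row 1 (x_2 leaves); pivot element 1/3.
Pivot on row 1; the obj-row RHS becomes 48 − (-1)·24 = 72.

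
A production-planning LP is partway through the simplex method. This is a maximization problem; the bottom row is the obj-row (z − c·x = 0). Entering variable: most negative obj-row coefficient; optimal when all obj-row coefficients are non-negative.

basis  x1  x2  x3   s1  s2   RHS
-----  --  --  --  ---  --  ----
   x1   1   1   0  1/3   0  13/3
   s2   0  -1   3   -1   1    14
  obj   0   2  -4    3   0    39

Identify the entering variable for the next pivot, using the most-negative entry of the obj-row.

Negative obj-row entries: x3: -4.
The most negative is -4 in column x3, so x3 enters.

x3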